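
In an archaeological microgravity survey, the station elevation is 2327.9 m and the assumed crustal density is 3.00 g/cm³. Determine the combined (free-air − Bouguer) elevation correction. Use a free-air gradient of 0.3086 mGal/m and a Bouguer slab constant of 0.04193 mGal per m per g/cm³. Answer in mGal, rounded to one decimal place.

425.6

Combined gradient = 0.3086 − 0.04193 × 3.00 = 0.1828100 mGal/m
Combined elevation correction = 0.1828100 × 2327.9 = 425.6 mGal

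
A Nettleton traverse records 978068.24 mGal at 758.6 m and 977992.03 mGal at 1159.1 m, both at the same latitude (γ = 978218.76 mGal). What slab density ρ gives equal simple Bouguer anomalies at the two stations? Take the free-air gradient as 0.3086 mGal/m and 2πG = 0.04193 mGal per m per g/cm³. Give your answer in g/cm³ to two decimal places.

2.82

Δg_obs = 977992.03 − 978068.24 = -76.21 mGal over Δh = 1159.1 − 758.6 = 400.5 m
Equal Bouguer anomalies ⇒ Δg_obs + (0.3086 − 0.04193ρ)·Δh = 0
0.3086 − 0.04193ρ = −Δg_obs/Δh = 0.19029
ρ = (0.3086 − 0.19029) / 0.04193 = 2.82 g/cm³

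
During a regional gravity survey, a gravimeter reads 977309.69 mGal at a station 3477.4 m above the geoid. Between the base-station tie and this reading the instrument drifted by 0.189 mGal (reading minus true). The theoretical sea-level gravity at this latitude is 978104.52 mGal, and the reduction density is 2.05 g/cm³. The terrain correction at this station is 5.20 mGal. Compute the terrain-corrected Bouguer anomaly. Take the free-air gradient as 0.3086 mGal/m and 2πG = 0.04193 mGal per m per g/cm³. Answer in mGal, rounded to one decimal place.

-15.6

Drift-corrected reading = 977309.69 − (0.189) = 977309.501 mGal
Free-air correction = 0.3086 × 3477.4 = 1073.13 mGal
Free-air anomaly = 977309.501 − 978104.52 + (1073.13) = 278.111 mGal
Bouguer slab correction = 0.04193 × 2.05 × 3477.4 = 298.91 mGal
Simple Bouguer anomaly = 278.111 − (298.91) = -20.799 mGal
Complete Bouguer anomaly = -20.799 + 5.20 = -15.599 mGal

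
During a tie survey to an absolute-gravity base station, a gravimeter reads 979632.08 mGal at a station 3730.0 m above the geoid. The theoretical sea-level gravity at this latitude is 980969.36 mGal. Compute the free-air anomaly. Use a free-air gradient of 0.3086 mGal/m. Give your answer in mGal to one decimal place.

Free-air correction = 0.3086 × 3730.0 = 1151.08 mGal
Free-air anomaly = 979632.08 − 980969.36 + (1151.08) = -186.20 mGal

-186.2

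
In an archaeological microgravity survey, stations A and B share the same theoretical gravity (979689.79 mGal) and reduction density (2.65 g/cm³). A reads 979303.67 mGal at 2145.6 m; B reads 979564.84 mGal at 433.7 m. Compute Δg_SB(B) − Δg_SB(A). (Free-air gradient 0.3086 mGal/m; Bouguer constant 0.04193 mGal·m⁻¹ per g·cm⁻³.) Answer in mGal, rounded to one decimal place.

-76.9

Δg_SB(A) = 979303.67 − 979689.79 + 0.3086×2145.6 − 0.04193×2.65×2145.6 = 37.60 mGal
Δg_SB(B) = 979564.84 − 979689.79 + 0.3086×433.7 − 0.04193×2.65×433.7 = -39.30 mGal
Difference = -39.30 − (37.60) = -76.90 mGal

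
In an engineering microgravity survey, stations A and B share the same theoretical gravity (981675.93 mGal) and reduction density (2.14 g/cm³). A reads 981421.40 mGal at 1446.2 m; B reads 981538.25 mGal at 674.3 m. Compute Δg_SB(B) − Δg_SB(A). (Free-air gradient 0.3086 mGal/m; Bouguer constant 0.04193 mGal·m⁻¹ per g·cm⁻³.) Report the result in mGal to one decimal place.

Δg_SB(A) = 981421.40 − 981675.93 + 0.3086×1446.2 − 0.04193×2.14×1446.2 = 62.00 mGal
Δg_SB(B) = 981538.25 − 981675.93 + 0.3086×674.3 − 0.04193×2.14×674.3 = 9.90 mGal
Difference = 9.90 − (62.00) = -52.10 mGal

-52.1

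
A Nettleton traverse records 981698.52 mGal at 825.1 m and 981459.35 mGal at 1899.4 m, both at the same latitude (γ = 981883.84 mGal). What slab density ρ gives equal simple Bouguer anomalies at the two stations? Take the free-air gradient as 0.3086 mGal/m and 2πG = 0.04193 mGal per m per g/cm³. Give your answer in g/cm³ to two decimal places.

Δg_obs = 981459.35 − 981698.52 = -239.17 mGal over Δh = 1899.4 − 825.1 = 1074.3 m
Equal Bouguer anomalies ⇒ Δg_obs + (0.3086 − 0.04193ρ)·Δh = 0
0.3086 − 0.04193ρ = −Δg_obs/Δh = 0.22263
ρ = (0.3086 − 0.22263) / 0.04193 = 2.05 g/cm³

2.05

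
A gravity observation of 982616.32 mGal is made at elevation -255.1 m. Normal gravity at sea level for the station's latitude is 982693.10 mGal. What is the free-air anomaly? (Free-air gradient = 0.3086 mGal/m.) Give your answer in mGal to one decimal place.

Free-air correction = 0.3086 × -255.1 = -78.72 mGal
Free-air anomaly = 982616.32 − 982693.10 + (-78.72) = -155.50 mGal

-155.5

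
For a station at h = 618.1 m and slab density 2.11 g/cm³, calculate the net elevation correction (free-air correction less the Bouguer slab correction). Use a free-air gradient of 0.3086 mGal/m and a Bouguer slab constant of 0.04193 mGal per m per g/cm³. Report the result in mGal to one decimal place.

Combined gradient = 0.3086 − 0.04193 × 2.11 = 0.2201277 mGal/m
Combined elevation correction = 0.2201277 × 618.1 = 136.1 mGal

136.1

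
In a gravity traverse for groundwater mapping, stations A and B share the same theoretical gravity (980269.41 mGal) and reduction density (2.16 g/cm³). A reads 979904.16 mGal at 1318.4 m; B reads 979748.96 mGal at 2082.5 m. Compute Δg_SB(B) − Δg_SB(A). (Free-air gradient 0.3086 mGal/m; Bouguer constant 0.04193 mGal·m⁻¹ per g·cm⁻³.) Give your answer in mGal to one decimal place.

Δg_SB(A) = 979904.16 − 980269.41 + 0.3086×1318.4 − 0.04193×2.16×1318.4 = -77.80 mGal
Δg_SB(B) = 979748.96 − 980269.41 + 0.3086×2082.5 − 0.04193×2.16×2082.5 = -66.40 mGal
Difference = -66.40 − (-77.80) = 11.40 mGal

11.4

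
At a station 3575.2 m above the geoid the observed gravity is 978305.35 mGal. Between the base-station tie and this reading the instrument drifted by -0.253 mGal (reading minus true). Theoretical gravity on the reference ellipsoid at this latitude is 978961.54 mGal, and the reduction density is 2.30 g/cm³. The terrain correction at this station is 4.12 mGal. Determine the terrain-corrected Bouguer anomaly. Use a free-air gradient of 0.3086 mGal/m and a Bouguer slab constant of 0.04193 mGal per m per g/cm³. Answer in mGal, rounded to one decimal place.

106.7

Drift-corrected reading = 978305.35 − (-0.253) = 978305.603 mGal
Free-air correction = 0.3086 × 3575.2 = 1103.31 mGal
Free-air anomaly = 978305.603 − 978961.54 + (1103.31) = 447.373 mGal
Bouguer slab correction = 0.04193 × 2.30 × 3575.2 = 344.79 mGal
Simple Bouguer anomaly = 447.373 − (344.79) = 102.583 mGal
Complete Bouguer anomaly = 102.583 + 4.12 = 106.703 mGal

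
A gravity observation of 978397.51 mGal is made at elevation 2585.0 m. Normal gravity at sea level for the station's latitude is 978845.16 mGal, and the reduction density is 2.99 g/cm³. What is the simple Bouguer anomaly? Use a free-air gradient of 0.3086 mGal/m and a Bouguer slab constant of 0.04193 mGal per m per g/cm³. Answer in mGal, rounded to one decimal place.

26.0

Free-air correction = 0.3086 × 2585.0 = 797.73 mGal
Free-air anomaly = 978397.51 − 978845.16 + (797.73) = 350.08 mGal
Bouguer slab correction = 0.04193 × 2.99 × 2585.0 = 324.08 mGal
Simple Bouguer anomaly = 350.08 − (324.08) = 26.00 mGal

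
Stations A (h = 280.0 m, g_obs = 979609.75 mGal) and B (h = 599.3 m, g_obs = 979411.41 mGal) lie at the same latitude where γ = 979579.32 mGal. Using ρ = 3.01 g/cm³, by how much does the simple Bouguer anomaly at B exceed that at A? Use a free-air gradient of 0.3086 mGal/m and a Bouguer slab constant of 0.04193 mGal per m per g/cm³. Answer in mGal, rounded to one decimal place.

-140.1

Δg_SB(A) = 979609.75 − 979579.32 + 0.3086×280.0 − 0.04193×3.01×280.0 = 81.50 mGal
Δg_SB(B) = 979411.41 − 979579.32 + 0.3086×599.3 − 0.04193×3.01×599.3 = -58.60 mGal
Difference = -58.60 − (81.50) = -140.10 mGal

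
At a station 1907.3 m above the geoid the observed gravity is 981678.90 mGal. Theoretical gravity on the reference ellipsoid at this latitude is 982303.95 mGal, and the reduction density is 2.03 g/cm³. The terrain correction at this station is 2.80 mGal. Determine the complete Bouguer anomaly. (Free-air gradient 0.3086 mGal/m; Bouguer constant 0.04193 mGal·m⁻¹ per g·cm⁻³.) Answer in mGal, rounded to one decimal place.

Free-air correction = 0.3086 × 1907.3 = 588.59 mGal
Free-air anomaly = 981678.90 − 982303.95 + (588.59) = -36.46 mGal
Bouguer slab correction = 0.04193 × 2.03 × 1907.3 = 162.35 mGal
Simple Bouguer anomaly = -36.46 − (162.35) = -198.81 mGal
Complete Bouguer anomaly = -198.81 + 2.80 = -196.01 mGal

-196.0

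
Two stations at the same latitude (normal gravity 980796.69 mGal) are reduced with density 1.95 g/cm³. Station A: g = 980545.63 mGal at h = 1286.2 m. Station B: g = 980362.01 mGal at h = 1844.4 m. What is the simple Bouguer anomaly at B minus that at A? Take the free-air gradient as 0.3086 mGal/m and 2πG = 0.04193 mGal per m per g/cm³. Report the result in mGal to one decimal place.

Δg_SB(A) = 980545.63 − 980796.69 + 0.3086×1286.2 − 0.04193×1.95×1286.2 = 40.70 mGal
Δg_SB(B) = 980362.01 − 980796.69 + 0.3086×1844.4 − 0.04193×1.95×1844.4 = -16.30 mGal
Difference = -16.30 − (40.70) = -57.00 mGal

-57.0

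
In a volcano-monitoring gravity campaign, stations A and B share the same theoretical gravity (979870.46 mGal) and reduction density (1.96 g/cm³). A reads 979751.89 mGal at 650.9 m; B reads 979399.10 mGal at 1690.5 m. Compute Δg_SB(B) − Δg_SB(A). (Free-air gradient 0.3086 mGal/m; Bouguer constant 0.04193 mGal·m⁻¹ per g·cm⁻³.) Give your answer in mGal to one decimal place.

-117.4

Δg_SB(A) = 979751.89 − 979870.46 + 0.3086×650.9 − 0.04193×1.96×650.9 = 28.80 mGal
Δg_SB(B) = 979399.10 − 979870.46 + 0.3086×1690.5 − 0.04193×1.96×1690.5 = -88.60 mGal
Difference = -88.60 − (28.80) = -117.40 mGal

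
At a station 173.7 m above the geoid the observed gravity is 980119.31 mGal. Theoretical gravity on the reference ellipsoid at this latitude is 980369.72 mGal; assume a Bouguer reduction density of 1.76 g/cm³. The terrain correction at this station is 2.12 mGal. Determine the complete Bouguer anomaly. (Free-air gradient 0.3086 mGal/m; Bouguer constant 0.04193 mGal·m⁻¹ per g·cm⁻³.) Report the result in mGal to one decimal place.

Free-air correction = 0.3086 × 173.7 = 53.60 mGal
Free-air anomaly = 980119.31 − 980369.72 + (53.60) = -196.81 mGal
Bouguer slab correction = 0.04193 × 1.76 × 173.7 = 12.82 mGal
Simple Bouguer anomaly = -196.81 − (12.82) = -209.63 mGal
Complete Bouguer anomaly = -209.63 + 2.12 = -207.51 mGal

-207.5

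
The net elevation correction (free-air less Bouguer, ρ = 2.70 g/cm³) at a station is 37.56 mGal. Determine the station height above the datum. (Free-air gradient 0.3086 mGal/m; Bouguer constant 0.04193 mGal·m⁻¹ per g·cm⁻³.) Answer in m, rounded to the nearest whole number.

192

Combined gradient = 0.3086 − 0.04193 × 2.70 = 0.1953890 mGal/m
h = 37.56 / 0.1953890 = 192.23 m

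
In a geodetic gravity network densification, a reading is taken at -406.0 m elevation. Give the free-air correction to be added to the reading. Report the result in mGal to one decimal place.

-125.3

Free-air correction = 0.3086 × -406.0 = -125.3 mGal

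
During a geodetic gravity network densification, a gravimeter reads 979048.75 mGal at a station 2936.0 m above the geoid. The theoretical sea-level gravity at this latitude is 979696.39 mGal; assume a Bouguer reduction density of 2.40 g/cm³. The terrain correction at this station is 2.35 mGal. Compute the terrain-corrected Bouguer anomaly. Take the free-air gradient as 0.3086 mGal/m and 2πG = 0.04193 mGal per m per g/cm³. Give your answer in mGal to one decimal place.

-34.7

Free-air correction = 0.3086 × 2936.0 = 906.05 mGal
Free-air anomaly = 979048.75 − 979696.39 + (906.05) = 258.41 mGal
Bouguer slab correction = 0.04193 × 2.40 × 2936.0 = 295.46 mGal
Simple Bouguer anomaly = 258.41 − (295.46) = -37.05 mGal
Complete Bouguer anomaly = -37.05 + 2.35 = -34.70 mGal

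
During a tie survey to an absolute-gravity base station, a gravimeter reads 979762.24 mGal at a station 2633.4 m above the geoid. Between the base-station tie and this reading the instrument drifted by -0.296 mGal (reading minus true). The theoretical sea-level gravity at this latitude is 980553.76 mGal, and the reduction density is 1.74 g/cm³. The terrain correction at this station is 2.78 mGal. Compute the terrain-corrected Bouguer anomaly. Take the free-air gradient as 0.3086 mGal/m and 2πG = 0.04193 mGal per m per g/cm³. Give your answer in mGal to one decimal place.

-167.9

Drift-corrected reading = 979762.24 − (-0.296) = 979762.536 mGal
Free-air correction = 0.3086 × 2633.4 = 812.67 mGal
Free-air anomaly = 979762.536 − 980553.76 + (812.67) = 21.446 mGal
Bouguer slab correction = 0.04193 × 1.74 × 2633.4 = 192.13 mGal
Simple Bouguer anomaly = 21.446 − (192.13) = -170.684 mGal
Complete Bouguer anomaly = -170.684 + 2.78 = -167.904 mGal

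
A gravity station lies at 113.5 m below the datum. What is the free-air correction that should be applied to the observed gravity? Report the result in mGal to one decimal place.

Free-air correction = 0.3086 × -113.5 = -35.0 mGal

-35.0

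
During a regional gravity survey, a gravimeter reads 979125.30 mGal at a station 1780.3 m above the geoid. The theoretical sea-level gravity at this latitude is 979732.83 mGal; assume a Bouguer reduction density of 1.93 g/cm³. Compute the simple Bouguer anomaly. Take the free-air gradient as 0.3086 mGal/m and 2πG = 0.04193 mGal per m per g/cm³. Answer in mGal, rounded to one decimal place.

Free-air correction = 0.3086 × 1780.3 = 549.40 mGal
Free-air anomaly = 979125.30 − 979732.83 + (549.40) = -58.13 mGal
Bouguer slab correction = 0.04193 × 1.93 × 1780.3 = 144.07 mGal
Simple Bouguer anomaly = -58.13 − (144.07) = -202.20 mGal

-202.2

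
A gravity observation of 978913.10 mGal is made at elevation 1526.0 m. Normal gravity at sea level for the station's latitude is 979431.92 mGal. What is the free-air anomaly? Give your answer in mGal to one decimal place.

-47.9

Free-air correction = 0.3086 × 1526.0 = 470.92 mGal
Free-air anomaly = 978913.10 − 979431.92 + (470.92) = -47.90 mGal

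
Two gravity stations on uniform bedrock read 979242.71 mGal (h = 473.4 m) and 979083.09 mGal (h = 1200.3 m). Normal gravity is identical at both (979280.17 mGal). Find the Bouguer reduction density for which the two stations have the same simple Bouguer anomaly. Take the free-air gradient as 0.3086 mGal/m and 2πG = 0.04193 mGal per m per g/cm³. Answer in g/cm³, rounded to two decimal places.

Δg_obs = 979083.09 − 979242.71 = -159.62 mGal over Δh = 1200.3 − 473.4 = 726.9 m
Equal Bouguer anomalies ⇒ Δg_obs + (0.3086 − 0.04193ρ)·Δh = 0
0.3086 − 0.04193ρ = −Δg_obs/Δh = 0.21959
ρ = (0.3086 − 0.21959) / 0.04193 = 2.12 g/cm³

2.12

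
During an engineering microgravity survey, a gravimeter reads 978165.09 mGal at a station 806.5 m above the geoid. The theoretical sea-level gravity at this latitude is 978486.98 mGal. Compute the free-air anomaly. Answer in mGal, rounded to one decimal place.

Free-air correction = 0.3086 × 806.5 = 248.89 mGal
Free-air anomaly = 978165.09 − 978486.98 + (248.89) = -73.00 mGal

-73.0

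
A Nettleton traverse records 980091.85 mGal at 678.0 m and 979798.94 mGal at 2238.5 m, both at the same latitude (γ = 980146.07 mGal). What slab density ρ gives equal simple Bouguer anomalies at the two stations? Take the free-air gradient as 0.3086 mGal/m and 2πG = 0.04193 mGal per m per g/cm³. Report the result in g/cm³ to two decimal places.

2.88

Δg_obs = 979798.94 − 980091.85 = -292.91 mGal over Δh = 2238.5 − 678.0 = 1560.5 m
Equal Bouguer anomalies ⇒ Δg_obs + (0.3086 − 0.04193ρ)·Δh = 0
0.3086 − 0.04193ρ = −Δg_obs/Δh = 0.18770
ρ = (0.3086 − 0.18770) / 0.04193 = 2.88 g/cm³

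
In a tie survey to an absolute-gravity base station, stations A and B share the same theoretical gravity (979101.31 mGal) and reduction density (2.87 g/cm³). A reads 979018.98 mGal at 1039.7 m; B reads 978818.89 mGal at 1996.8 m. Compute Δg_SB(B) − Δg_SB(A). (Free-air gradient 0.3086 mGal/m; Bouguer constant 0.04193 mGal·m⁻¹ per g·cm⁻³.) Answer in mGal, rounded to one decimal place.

Δg_SB(A) = 979018.98 − 979101.31 + 0.3086×1039.7 − 0.04193×2.87×1039.7 = 113.40 mGal
Δg_SB(B) = 978818.89 − 979101.31 + 0.3086×1996.8 − 0.04193×2.87×1996.8 = 93.50 mGal
Difference = 93.50 − (113.40) = -19.90 mGal

-19.9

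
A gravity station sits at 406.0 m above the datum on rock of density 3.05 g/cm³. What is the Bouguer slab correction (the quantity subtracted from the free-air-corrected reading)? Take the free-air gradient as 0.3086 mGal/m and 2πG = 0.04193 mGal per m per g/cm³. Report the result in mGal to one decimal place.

51.9

Bouguer slab correction = 0.04193 × 3.05 × 406.0 = 51.9 mGal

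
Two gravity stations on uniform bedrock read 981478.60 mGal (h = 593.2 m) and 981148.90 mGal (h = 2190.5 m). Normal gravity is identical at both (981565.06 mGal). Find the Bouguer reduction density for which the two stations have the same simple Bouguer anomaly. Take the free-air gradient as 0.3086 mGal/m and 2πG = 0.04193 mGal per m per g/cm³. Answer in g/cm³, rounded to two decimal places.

Δg_obs = 981148.90 − 981478.60 = -329.70 mGal over Δh = 2190.5 − 593.2 = 1597.3 m
Equal Bouguer anomalies ⇒ Δg_obs + (0.3086 − 0.04193ρ)·Δh = 0
0.3086 − 0.04193ρ = −Δg_obs/Δh = 0.20641
ρ = (0.3086 − 0.20641) / 0.04193 = 2.44 g/cm³

2.44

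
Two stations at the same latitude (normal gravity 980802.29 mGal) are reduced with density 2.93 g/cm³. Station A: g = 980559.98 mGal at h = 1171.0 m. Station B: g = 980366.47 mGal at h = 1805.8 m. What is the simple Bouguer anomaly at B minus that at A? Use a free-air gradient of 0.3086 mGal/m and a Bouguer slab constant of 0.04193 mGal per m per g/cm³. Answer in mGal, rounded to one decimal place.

Δg_SB(A) = 980559.98 − 980802.29 + 0.3086×1171.0 − 0.04193×2.93×1171.0 = -24.80 mGal
Δg_SB(B) = 980366.47 − 980802.29 + 0.3086×1805.8 − 0.04193×2.93×1805.8 = -100.40 mGal
Difference = -100.40 − (-24.80) = -75.60 mGal

-75.6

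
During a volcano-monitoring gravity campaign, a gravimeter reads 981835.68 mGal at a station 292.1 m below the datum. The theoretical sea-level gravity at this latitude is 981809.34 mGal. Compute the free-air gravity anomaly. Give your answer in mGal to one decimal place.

Free-air correction = 0.3086 × -292.1 = -90.14 mGal
Free-air anomaly = 981835.68 − 981809.34 + (-90.14) = -63.80 mGal

-63.8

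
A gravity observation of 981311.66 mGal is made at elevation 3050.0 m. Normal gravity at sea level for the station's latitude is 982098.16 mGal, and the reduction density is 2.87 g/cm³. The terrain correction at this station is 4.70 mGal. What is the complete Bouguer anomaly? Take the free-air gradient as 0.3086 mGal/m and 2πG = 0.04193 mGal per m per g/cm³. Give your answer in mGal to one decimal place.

-207.6

Free-air correction = 0.3086 × 3050.0 = 941.23 mGal
Free-air anomaly = 981311.66 − 982098.16 + (941.23) = 154.73 mGal
Bouguer slab correction = 0.04193 × 2.87 × 3050.0 = 367.03 mGal
Simple Bouguer anomaly = 154.73 − (367.03) = -212.30 mGal
Complete Bouguer anomaly = -212.30 + 4.70 = -207.60 mGal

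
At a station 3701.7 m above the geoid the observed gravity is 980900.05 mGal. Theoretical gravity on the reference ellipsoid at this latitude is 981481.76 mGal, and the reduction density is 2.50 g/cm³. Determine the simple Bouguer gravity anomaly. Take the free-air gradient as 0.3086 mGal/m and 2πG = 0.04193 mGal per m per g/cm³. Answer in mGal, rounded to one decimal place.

172.6

Free-air correction = 0.3086 × 3701.7 = 1142.34 mGal
Free-air anomaly = 980900.05 − 981481.76 + (1142.34) = 560.63 mGal
Bouguer slab correction = 0.04193 × 2.50 × 3701.7 = 388.03 mGal
Simple Bouguer anomaly = 560.63 − (388.03) = 172.60 mGal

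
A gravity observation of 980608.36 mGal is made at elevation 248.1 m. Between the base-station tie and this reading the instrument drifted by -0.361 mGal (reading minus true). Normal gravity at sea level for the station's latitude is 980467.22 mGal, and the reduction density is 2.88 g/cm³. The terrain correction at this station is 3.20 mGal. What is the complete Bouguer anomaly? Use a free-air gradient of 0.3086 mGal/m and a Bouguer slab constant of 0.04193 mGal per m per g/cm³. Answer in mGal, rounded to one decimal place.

191.3

Drift-corrected reading = 980608.36 − (-0.361) = 980608.721 mGal
Free-air correction = 0.3086 × 248.1 = 76.56 mGal
Free-air anomaly = 980608.721 − 980467.22 + (76.56) = 218.061 mGal
Bouguer slab correction = 0.04193 × 2.88 × 248.1 = 29.96 mGal
Simple Bouguer anomaly = 218.061 − (29.96) = 188.101 mGal
Complete Bouguer anomaly = 188.101 + 3.20 = 191.301 mGal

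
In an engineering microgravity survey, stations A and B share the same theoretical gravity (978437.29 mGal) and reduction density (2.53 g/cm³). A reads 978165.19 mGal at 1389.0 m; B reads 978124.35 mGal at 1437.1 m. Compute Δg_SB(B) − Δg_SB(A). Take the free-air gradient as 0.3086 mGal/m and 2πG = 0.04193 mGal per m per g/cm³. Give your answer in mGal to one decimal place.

-31.1

Δg_SB(A) = 978165.19 − 978437.29 + 0.3086×1389.0 − 0.04193×2.53×1389.0 = 9.20 mGal
Δg_SB(B) = 978124.35 − 978437.29 + 0.3086×1437.1 − 0.04193×2.53×1437.1 = -21.90 mGal
Difference = -21.90 − (9.20) = -31.10 mGal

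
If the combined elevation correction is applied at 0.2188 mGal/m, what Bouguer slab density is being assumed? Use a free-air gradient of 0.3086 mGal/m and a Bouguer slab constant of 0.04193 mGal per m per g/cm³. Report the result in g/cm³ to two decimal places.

2.14

0.2188 = 0.3086 − 0.04193 × ρ
ρ = (0.3086 − 0.2188) / 0.04193 = 2.14 g/cm³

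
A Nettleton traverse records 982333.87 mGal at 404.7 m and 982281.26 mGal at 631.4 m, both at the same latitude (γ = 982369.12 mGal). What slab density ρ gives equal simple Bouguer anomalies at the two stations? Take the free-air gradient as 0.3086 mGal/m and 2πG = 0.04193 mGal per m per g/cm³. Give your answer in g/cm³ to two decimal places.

1.83

Δg_obs = 982281.26 − 982333.87 = -52.61 mGal over Δh = 631.4 − 404.7 = 226.7 m
Equal Bouguer anomalies ⇒ Δg_obs + (0.3086 − 0.04193ρ)·Δh = 0
0.3086 − 0.04193ρ = −Δg_obs/Δh = 0.23207
ρ = (0.3086 − 0.23207) / 0.04193 = 1.83 g/cm³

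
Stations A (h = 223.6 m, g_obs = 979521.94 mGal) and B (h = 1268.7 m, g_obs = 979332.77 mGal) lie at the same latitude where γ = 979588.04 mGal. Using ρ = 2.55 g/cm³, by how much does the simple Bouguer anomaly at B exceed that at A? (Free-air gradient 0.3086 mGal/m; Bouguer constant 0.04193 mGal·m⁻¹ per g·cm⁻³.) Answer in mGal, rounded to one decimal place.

Δg_SB(A) = 979521.94 − 979588.04 + 0.3086×223.6 − 0.04193×2.55×223.6 = -21.00 mGal
Δg_SB(B) = 979332.77 − 979588.04 + 0.3086×1268.7 − 0.04193×2.55×1268.7 = 0.60 mGal
Difference = 0.60 − (-21.00) = 21.60 mGal

21.6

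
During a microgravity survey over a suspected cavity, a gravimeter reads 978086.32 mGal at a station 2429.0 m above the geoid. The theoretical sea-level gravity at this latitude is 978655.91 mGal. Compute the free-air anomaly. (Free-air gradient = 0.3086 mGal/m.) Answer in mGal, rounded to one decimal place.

Free-air correction = 0.3086 × 2429.0 = 749.59 mGal
Free-air anomaly = 978086.32 − 978655.91 + (749.59) = 180.00 mGal

180.0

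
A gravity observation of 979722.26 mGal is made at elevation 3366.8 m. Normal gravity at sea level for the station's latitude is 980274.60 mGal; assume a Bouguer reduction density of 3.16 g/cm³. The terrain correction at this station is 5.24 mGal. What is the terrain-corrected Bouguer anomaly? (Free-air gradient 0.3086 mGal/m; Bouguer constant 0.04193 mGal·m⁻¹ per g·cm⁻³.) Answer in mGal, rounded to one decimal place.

45.8

Free-air correction = 0.3086 × 3366.8 = 1038.99 mGal
Free-air anomaly = 979722.26 − 980274.60 + (1038.99) = 486.65 mGal
Bouguer slab correction = 0.04193 × 3.16 × 3366.8 = 446.10 mGal
Simple Bouguer anomaly = 486.65 − (446.10) = 40.55 mGal
Complete Bouguer anomaly = 40.55 + 5.24 = 45.79 mGal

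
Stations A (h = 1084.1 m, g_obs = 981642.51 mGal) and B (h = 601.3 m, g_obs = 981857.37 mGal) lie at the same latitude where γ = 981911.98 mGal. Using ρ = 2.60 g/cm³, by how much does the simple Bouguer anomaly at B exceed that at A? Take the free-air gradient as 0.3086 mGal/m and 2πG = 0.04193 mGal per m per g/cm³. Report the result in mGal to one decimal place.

118.5

Δg_SB(A) = 981642.51 − 981911.98 + 0.3086×1084.1 − 0.04193×2.60×1084.1 = -53.10 mGal
Δg_SB(B) = 981857.37 − 981911.98 + 0.3086×601.3 − 0.04193×2.60×601.3 = 65.40 mGal
Difference = 65.40 − (-53.10) = 118.50 mGal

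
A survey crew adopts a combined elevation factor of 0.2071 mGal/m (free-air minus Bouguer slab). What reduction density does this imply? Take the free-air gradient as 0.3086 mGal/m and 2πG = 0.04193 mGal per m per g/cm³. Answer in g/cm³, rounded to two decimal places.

2.42

0.2071 = 0.3086 − 0.04193 × ρ
ρ = (0.3086 − 0.2071) / 0.04193 = 2.42 g/cm³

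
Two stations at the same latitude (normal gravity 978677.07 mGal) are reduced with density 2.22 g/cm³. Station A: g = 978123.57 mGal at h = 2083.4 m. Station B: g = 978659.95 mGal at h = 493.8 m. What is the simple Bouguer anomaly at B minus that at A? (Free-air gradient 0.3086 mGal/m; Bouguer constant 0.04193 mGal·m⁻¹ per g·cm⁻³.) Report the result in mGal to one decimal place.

193.8

Δg_SB(A) = 978123.57 − 978677.07 + 0.3086×2083.4 − 0.04193×2.22×2083.4 = -104.50 mGal
Δg_SB(B) = 978659.95 − 978677.07 + 0.3086×493.8 − 0.04193×2.22×493.8 = 89.30 mGal
Difference = 89.30 − (-104.50) = 193.80 mGal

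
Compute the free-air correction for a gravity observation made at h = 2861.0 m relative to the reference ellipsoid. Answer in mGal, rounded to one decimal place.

Free-air correction = 0.3086 × 2861.0 = 882.9 mGal

882.9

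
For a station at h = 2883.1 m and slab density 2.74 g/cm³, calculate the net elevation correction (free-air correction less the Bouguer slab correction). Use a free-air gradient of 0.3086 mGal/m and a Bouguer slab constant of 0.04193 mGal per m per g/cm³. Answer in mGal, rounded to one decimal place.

558.5

Combined gradient = 0.3086 − 0.04193 × 2.74 = 0.1937118 mGal/m
Combined elevation correction = 0.1937118 × 2883.1 = 558.5 mGal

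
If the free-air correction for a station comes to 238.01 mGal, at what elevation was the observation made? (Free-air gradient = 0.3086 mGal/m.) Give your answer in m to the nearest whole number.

h = 238.01 / 0.3086 = 771.26 m

771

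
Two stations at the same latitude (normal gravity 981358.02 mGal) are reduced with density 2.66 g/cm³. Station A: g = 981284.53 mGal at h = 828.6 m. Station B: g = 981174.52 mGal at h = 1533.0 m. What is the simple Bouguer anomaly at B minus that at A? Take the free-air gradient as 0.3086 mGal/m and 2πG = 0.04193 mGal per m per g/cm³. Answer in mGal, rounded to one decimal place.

Δg_SB(A) = 981284.53 − 981358.02 + 0.3086×828.6 − 0.04193×2.66×828.6 = 89.80 mGal
Δg_SB(B) = 981174.52 − 981358.02 + 0.3086×1533.0 − 0.04193×2.66×1533.0 = 118.60 mGal
Difference = 118.60 − (89.80) = 28.80 mGal

28.8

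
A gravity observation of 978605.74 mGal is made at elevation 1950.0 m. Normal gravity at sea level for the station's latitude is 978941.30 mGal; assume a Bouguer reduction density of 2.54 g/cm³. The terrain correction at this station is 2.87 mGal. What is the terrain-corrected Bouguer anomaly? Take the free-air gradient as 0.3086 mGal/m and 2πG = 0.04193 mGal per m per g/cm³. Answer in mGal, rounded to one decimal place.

61.4

Free-air correction = 0.3086 × 1950.0 = 601.77 mGal
Free-air anomaly = 978605.74 − 978941.30 + (601.77) = 266.21 mGal
Bouguer slab correction = 0.04193 × 2.54 × 1950.0 = 207.68 mGal
Simple Bouguer anomaly = 266.21 − (207.68) = 58.53 mGal
Complete Bouguer anomaly = 58.53 + 2.87 = 61.40 mGal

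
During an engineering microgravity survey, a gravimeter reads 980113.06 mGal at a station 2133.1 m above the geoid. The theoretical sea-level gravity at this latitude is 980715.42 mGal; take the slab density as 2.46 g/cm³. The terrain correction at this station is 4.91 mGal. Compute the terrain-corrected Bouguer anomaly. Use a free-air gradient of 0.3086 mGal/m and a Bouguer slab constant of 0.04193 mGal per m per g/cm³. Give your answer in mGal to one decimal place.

Free-air correction = 0.3086 × 2133.1 = 658.27 mGal
Free-air anomaly = 980113.06 − 980715.42 + (658.27) = 55.91 mGal
Bouguer slab correction = 0.04193 × 2.46 × 2133.1 = 220.02 mGal
Simple Bouguer anomaly = 55.91 − (220.02) = -164.11 mGal
Complete Bouguer anomaly = -164.11 + 4.91 = -159.20 mGal

-159.2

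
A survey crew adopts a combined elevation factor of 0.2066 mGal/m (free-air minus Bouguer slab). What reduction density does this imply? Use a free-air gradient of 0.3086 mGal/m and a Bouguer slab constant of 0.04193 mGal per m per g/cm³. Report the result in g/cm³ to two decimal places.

0.2066 = 0.3086 − 0.04193 × ρ
ρ = (0.3086 − 0.2066) / 0.04193 = 2.43 g/cm³

2.43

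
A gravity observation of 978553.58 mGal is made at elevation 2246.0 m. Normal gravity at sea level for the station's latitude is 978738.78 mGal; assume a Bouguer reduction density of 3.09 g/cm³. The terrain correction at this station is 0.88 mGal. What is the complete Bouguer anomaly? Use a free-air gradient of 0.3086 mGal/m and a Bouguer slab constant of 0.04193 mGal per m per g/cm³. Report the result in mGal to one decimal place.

Free-air correction = 0.3086 × 2246.0 = 693.12 mGal
Free-air anomaly = 978553.58 − 978738.78 + (693.12) = 507.92 mGal
Bouguer slab correction = 0.04193 × 3.09 × 2246.0 = 291.00 mGal
Simple Bouguer anomaly = 507.92 − (291.00) = 216.92 mGal
Complete Bouguer anomaly = 216.92 + 0.88 = 217.80 mGal

217.8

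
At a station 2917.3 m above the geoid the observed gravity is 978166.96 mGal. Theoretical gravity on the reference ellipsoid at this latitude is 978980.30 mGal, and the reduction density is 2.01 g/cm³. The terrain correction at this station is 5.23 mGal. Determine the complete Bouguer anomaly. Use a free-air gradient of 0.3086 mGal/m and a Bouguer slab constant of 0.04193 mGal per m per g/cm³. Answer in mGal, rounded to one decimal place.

Free-air correction = 0.3086 × 2917.3 = 900.28 mGal
Free-air anomaly = 978166.96 − 978980.30 + (900.28) = 86.94 mGal
Bouguer slab correction = 0.04193 × 2.01 × 2917.3 = 245.87 mGal
Simple Bouguer anomaly = 86.94 − (245.87) = -158.93 mGal
Complete Bouguer anomaly = -158.93 + 5.23 = -153.70 mGal

-153.7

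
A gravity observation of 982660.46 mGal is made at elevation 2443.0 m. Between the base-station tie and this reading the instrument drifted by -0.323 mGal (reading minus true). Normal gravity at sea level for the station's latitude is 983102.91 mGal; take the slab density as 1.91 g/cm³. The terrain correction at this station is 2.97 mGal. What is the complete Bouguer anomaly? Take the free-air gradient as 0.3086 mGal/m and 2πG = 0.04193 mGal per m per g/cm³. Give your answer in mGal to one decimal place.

Drift-corrected reading = 982660.46 − (-0.323) = 982660.783 mGal
Free-air correction = 0.3086 × 2443.0 = 753.91 mGal
Free-air anomaly = 982660.783 − 983102.91 + (753.91) = 311.783 mGal
Bouguer slab correction = 0.04193 × 1.91 × 2443.0 = 195.65 mGal
Simple Bouguer anomaly = 311.783 − (195.65) = 116.133 mGal
Complete Bouguer anomaly = 116.133 + 2.97 = 119.103 mGal

119.1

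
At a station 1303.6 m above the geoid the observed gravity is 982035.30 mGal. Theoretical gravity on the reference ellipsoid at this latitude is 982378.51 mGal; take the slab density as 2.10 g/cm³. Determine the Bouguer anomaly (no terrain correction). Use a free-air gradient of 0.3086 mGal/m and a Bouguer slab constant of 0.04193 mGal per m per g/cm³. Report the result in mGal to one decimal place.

-55.7

Free-air correction = 0.3086 × 1303.6 = 402.29 mGal
Free-air anomaly = 982035.30 − 982378.51 + (402.29) = 59.08 mGal
Bouguer slab correction = 0.04193 × 2.10 × 1303.6 = 114.79 mGal
Simple Bouguer anomaly = 59.08 − (114.79) = -55.71 mGal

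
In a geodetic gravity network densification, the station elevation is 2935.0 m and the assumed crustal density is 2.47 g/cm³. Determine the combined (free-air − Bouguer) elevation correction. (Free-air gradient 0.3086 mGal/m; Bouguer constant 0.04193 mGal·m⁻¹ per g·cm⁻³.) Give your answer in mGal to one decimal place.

601.8

Combined gradient = 0.3086 − 0.04193 × 2.47 = 0.2050329 mGal/m
Combined elevation correction = 0.2050329 × 2935.0 = 601.8 mGal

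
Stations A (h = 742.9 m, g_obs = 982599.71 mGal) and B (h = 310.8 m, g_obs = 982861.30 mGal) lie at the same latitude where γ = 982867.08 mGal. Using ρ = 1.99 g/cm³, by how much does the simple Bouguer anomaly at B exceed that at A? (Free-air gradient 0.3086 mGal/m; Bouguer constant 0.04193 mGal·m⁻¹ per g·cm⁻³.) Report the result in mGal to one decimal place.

164.3

Δg_SB(A) = 982599.71 − 982867.08 + 0.3086×742.9 − 0.04193×1.99×742.9 = -100.10 mGal
Δg_SB(B) = 982861.30 − 982867.08 + 0.3086×310.8 − 0.04193×1.99×310.8 = 64.20 mGal
Difference = 64.20 − (-100.10) = 164.30 mGal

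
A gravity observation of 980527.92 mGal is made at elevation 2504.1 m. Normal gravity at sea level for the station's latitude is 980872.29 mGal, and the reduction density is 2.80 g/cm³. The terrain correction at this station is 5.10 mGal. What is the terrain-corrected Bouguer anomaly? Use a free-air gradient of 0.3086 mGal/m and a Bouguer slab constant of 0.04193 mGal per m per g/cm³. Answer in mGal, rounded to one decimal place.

139.5

Free-air correction = 0.3086 × 2504.1 = 772.77 mGal
Free-air anomaly = 980527.92 − 980872.29 + (772.77) = 428.40 mGal
Bouguer slab correction = 0.04193 × 2.80 × 2504.1 = 293.99 mGal
Simple Bouguer anomaly = 428.40 − (293.99) = 134.41 mGal
Complete Bouguer anomaly = 134.41 + 5.10 = 139.51 mGal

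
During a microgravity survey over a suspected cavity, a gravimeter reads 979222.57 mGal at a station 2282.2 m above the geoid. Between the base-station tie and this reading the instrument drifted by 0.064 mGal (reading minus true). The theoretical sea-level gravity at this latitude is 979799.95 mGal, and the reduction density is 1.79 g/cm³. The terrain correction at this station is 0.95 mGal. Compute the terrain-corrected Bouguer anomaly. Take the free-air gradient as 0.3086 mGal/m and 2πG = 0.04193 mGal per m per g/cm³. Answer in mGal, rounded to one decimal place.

Drift-corrected reading = 979222.57 − (0.064) = 979222.506 mGal
Free-air correction = 0.3086 × 2282.2 = 704.29 mGal
Free-air anomaly = 979222.506 − 979799.95 + (704.29) = 126.846 mGal
Bouguer slab correction = 0.04193 × 1.79 × 2282.2 = 171.29 mGal
Simple Bouguer anomaly = 126.846 − (171.29) = -44.444 mGal
Complete Bouguer anomaly = -44.444 + 0.95 = -43.494 mGal

-43.5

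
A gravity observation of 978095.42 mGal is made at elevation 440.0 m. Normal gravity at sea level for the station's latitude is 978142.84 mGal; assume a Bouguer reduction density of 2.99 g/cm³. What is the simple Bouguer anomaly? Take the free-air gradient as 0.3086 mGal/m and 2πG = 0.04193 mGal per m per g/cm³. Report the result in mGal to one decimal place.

Free-air correction = 0.3086 × 440.0 = 135.78 mGal
Free-air anomaly = 978095.42 − 978142.84 + (135.78) = 88.36 mGal
Bouguer slab correction = 0.04193 × 2.99 × 440.0 = 55.16 mGal
Simple Bouguer anomaly = 88.36 − (55.16) = 33.20 mGal

33.2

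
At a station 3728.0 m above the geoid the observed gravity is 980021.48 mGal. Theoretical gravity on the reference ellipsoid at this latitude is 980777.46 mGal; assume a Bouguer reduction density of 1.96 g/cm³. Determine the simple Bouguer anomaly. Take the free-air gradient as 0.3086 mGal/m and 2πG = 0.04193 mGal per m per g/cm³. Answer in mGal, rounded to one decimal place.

Free-air correction = 0.3086 × 3728.0 = 1150.46 mGal
Free-air anomaly = 980021.48 − 980777.46 + (1150.46) = 394.48 mGal
Bouguer slab correction = 0.04193 × 1.96 × 3728.0 = 306.38 mGal
Simple Bouguer anomaly = 394.48 − (306.38) = 88.10 mGal

88.1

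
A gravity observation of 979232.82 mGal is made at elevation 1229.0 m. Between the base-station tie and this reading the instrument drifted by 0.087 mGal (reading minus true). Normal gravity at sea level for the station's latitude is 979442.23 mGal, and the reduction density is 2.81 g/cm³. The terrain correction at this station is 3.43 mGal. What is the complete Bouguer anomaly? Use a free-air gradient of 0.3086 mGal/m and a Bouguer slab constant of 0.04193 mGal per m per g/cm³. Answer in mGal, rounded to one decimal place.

28.4

Drift-corrected reading = 979232.82 − (0.087) = 979232.733 mGal
Free-air correction = 0.3086 × 1229.0 = 379.27 mGal
Free-air anomaly = 979232.733 − 979442.23 + (379.27) = 169.773 mGal
Bouguer slab correction = 0.04193 × 2.81 × 1229.0 = 144.80 mGal
Simple Bouguer anomaly = 169.773 − (144.80) = 24.973 mGal
Complete Bouguer anomaly = 24.973 + 3.43 = 28.403 mGal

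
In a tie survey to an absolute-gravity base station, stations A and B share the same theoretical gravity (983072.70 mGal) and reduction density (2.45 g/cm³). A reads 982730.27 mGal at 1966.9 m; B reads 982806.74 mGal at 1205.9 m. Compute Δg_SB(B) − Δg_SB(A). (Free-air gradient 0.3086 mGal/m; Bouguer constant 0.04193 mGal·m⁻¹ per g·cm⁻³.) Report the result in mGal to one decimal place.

-80.2

Δg_SB(A) = 982730.27 − 983072.70 + 0.3086×1966.9 − 0.04193×2.45×1966.9 = 62.50 mGal
Δg_SB(B) = 982806.74 − 983072.70 + 0.3086×1205.9 − 0.04193×2.45×1205.9 = -17.70 mGal
Difference = -17.70 − (62.50) = -80.20 mGal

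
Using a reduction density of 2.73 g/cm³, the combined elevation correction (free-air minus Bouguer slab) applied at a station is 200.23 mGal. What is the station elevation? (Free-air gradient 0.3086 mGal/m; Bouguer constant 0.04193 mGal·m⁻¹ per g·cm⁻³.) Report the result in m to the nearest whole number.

1031

Combined gradient = 0.3086 − 0.04193 × 2.73 = 0.1941311 mGal/m
h = 200.23 / 0.1941311 = 1031.42 m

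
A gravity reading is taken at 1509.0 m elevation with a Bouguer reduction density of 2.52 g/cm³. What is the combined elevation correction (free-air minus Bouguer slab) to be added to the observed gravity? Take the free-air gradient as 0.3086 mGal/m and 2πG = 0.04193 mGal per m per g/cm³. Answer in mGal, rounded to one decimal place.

306.2

Combined gradient = 0.3086 − 0.04193 × 2.52 = 0.2029364 mGal/m
Combined elevation correction = 0.2029364 × 1509.0 = 306.2 mGal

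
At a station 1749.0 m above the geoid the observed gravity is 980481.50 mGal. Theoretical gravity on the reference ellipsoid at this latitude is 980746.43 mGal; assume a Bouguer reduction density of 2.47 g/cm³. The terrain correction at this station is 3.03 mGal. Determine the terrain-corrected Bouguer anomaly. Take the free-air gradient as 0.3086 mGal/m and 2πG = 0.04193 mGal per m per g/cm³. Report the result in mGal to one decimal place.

Free-air correction = 0.3086 × 1749.0 = 539.74 mGal
Free-air anomaly = 980481.50 − 980746.43 + (539.74) = 274.81 mGal
Bouguer slab correction = 0.04193 × 2.47 × 1749.0 = 181.14 mGal
Simple Bouguer anomaly = 274.81 − (181.14) = 93.67 mGal
Complete Bouguer anomaly = 93.67 + 3.03 = 96.70 mGal

96.7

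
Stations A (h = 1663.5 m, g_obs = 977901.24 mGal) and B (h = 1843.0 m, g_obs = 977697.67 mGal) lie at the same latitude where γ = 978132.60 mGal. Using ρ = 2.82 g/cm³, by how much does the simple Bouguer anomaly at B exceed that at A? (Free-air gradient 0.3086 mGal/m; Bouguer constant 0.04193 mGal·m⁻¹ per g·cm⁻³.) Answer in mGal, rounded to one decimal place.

-169.4

Δg_SB(A) = 977901.24 − 978132.60 + 0.3086×1663.5 − 0.04193×2.82×1663.5 = 85.30 mGal
Δg_SB(B) = 977697.67 − 978132.60 + 0.3086×1843.0 − 0.04193×2.82×1843.0 = -84.10 mGal
Difference = -84.10 − (85.30) = -169.40 mGal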